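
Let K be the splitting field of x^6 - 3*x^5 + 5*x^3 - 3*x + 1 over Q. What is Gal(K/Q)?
S_3 (also written S3)

The polynomial f is an irreducible sextic over Q, so G = Gal(f/Q) is one of the 16 transitive subgroups 6T1, ..., 6T16 of S_6. The discriminant of f is -34992, which is not a perfect square, so G is not contained in A_6. The transitive groups of degree 6 not contained in A_6 are: C_6 (6T1, order 6), S_3 (6T2, order 6), D_6 (6T3, order 12), C_3 x S_3 (6T5, order 18), A_4 x C_2 (6T6, order 24), S_4 (6T8, order 24), S_3 x S_3 (6T9, order 36), S_4 x C_2 (6T11, order 48), (S_3 x S_3) : C_2 (6T13, order 72), PGL(2,5) (6T14, order 120), S_6 (6T16, order 720). By Dedekind's theorem, for a prime p not dividing disc(f) the degrees of the irreducible factors of f mod p form the cycle type of an element of G. Factoring f modulo the 23 such primes p <= 97 (skipping 2, 3, which divide the discriminant), each new pattern first appears at: mod 5: f = (x^2 + x + 1)(x^2 + 2x + 3)(x^2 + 4x + 2), pattern 2+2+2; mod 7: f = (x^3 + x^2 + 3x + 1)(x^3 + 3x^2 + x + 1), pattern 3+3; mod 31: f = (x + 3)(x + 7)(x + 9)(x + 21)(x + 23)(x + 27), pattern 1+1+1+1+1+1. No other pattern occurs in this range, so the set of observed cycle types is {2+2+2, 3+3, 1+1+1+1+1+1}. The candidates containing elements of all these cycle types are C_6 (6T1) of order 6, S_3 (6T2) of order 6, D_6 (6T3) of order 12, C_3 x S_3 (6T5) of order 18, A_4 x C_2 (6T6) of order 24, S_4 (6T8) of order 24, S_3 x S_3 (6T9) of order 36, S_4 x C_2 (6T11) of order 48, (S_3 x S_3) : C_2 (6T13) of order 72, PGL(2,5) (6T14) of order 120, S_6 (6T16) of order 720; the others are excluded. The observed types are precisely the cycle types that occur in S_3 (6T2). Each of the other remaining candidates has further cycle types, and by the Chebotarev density theorem the matching factorization patterns would occur for a proportion of primes equal to their share of the group: C_6 (6T1) additionally contains elements of type 6 (2 of its 6 elements, about 33% of primes); D_6 (6T3) additionally contains elements of type 6, 2+2+1+1 (5 of its 12 elements, about 42% of primes); C_3 x S_3 (6T5) additionally contains elements of type 6, 3+1+1+1 (10 of its 18 elements, about 56% of primes); A_4 x C_2 (6T6) additionally contains elements of type 6, 2+2+1+1, 2+1+1+1+1 (14 of its 24 elements, about 58% of primes); S_4 (6T8) additionally contains elements of type 4+1+1, 2+2+1+1 (9 of its 24 elements, about 38% of primes); S_3 x S_3 (6T9) additionally contains elements of type 6, 3+1+1+1, 2+2+1+1 (25 of its 36 elements, about 69% of primes); S_4 x C_2 (6T11) additionally contains elements of type 6, 4+2, 4+1+1, 2+2+1+1, 2+1+1+1+1 (32 of its 48 elements, about 67% of primes); (S_3 x S_3) : C_2 (6T13) additionally contains elements of type 6, 4+2, 3+2+1, 3+1+1+1, 2+2+1+1, 2+1+1+1+1 (61 of its 72 elements, about 85% of primes); PGL(2,5) (6T14) additionally contains elements of type 6, 5+1, 4+1+1, 2+2+1+1 (89 of its 120 elements, about 74% of primes); S_6 (6T16) additionally contains elements of type 6, 5+1, 4+2, 4+1+1, 3+2+1, 3+1+1+1, 2+2+1+1, 2+1+1+1+1 (664 of its 720 elements, about 92% of primes). None of the 23 primes tested shows any such pattern (for each of these groups the chance of that is below 10^-4), which rules them out. Hence G = S_3 (6T2), of order 6.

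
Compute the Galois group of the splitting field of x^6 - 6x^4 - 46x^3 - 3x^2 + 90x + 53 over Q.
The polynomial f is an irreducible sextic over Q, so G = Gal(f/Q) is one of the 16 transitive subgroups 6T1, ..., 6T16 of S_6. The discriminant of f is -153891765817344, which is not a perfect square, so G is not contained in A_6. The transitive groups of degree 6 not contained in A_6 are: C_6 (6T1, order 6), S_3 (6T2, order 6), D_6 (6T3, order 12), C_3 x S_3 (6T5, order 18), A_4 x C_2 (6T6, order 24), S_4 (6T8, order 24), S_3 x S_3 (6T9, order 36), S_4 x C_2 (6T11, order 48), (S_3 x S_3) : C_2 (6T13, order 72), PGL(2,5) (6T14, order 120), S_6 (6T16, order 720). By Dedekind's theorem, for a prime p not dividing disc(f) the degrees of the irreducible factors of f mod p form the cycle type of an element of G. Factoring f modulo the 33 such primes p <= 149 (skipping 2, 3, which divide the discriminant), each new pattern first appears at: mod 5: f = (x^3 + x^2 + 1)(x^3 + 4x^2 + 3), pattern 3+3; mod 7: f = (x^6 + x^4 + 3x^3 + 4x^2 + 6x + 4), pattern 6; mod 17: f = (x + 3)(x + 5)(x^2 + 3x + 4)(x^2 + 6x + 4), pattern 2+2+1+1; mod 19: f = (x + 4)(x + 9)(x + 15)(x + 16)(x^2 + 13x + 16), pattern 2+1+1+1+1; mod 71: f = (x^2 + 32x + 36)(x^2 + 50x + 15)(x^2 + 60x + 26), pattern 2+2+2. No other pattern occurs in this range, so the set of observed cycle types is {3+3, 6, 2+2+1+1, 2+1+1+1+1, 2+2+2}. The candidates containing elements of all these cycle types are A_4 x C_2 (6T6) of order 24, S_4 x C_2 (6T11) of order 48, (S_3 x S_3) : C_2 (6T13) of order 72, S_6 (6T16) of order 720; the others are excluded. The observed types are precisely the cycle types that occur in A_4 x C_2 (6T6) (apart from the identity). Each of the other remaining candidates has further cycle types, and by the Chebotarev density theorem the matching factorization patterns would occur for a proportion of primes equal to their share of the group: S_4 x C_2 (6T11) additionally contains elements of type 4+2, 4+1+1 (12 of its 48 elements, about 25% of primes); (S_3 x S_3) : C_2 (6T13) additionally contains elements of type 4+2, 3+2+1, 3+1+1+1 (34 of its 72 elements, about 47% of primes); S_6 (6T16) additionally contains elements of type 5+1, 4+2, 4+1+1, 3+2+1, 3+1+1+1 (484 of its 720 elements, about 67% of primes). None of the 33 primes tested shows any such pattern (for each of these groups the chance of that is below 10^-4), which rules them out. Hence G = A_4 x C_2 (6T6), of order 24.

A_4 x C_2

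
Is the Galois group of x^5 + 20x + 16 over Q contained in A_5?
The polynomial is irreducible of degree 5 over Q. Its discriminant is 1024000000 = 32000^2, a perfect square. A Galois group lies in the alternating group exactly when the discriminant is a square in Q, so the Galois group (A_5) is contained in A_5.

Yes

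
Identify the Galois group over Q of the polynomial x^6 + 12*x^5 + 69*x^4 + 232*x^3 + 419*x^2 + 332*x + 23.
The polynomial f is an irreducible sextic over Q, so G = Gal(f/Q) is one of the 16 transitive subgroups 6T1, ..., 6T16 of S_6. The discriminant of f is 870211913777152, which is not a perfect square, so G is not contained in A_6. The transitive groups of degree 6 not contained in A_6 are: C_6 (6T1, order 6), S_3 (6T2, order 6), D_6 (6T3, order 12), C_3 x S_3 (6T5, order 18), A_4 x C_2 (6T6, order 24), S_4 (6T8, order 24), S_3 x S_3 (6T9, order 36), S_4 x C_2 (6T11, order 48), (S_3 x S_3) : C_2 (6T13, order 72), PGL(2,5) (6T14, order 120), S_6 (6T16, order 720). By Dedekind's theorem, for a prime p not dividing disc(f) the degrees of the irreducible factors of f mod p form the cycle type of an element of G. Factoring f modulo the 22 such primes p <= 89 (skipping 2, 37, which divide the discriminant), each new pattern first appears at: mod 3: f = (x^3 + x^2 + 2)(x^3 + 2x^2 + x + 1), pattern 3+3; mod 5: f = (x^2 + x + 1)(x^2 + 2x + 3)(x^2 + 4x + 1), pattern 2+2+2; mod 17: f = (x + 5)(x + 16)(x^4 + 8x^3 + 8x^2 + 2x + 9), pattern 4+1+1; mod 67: f = (x + 11)(x + 60)(x^2 + 4x + 2)(x^2 + 4x + 29), pattern 2+2+1+1. No other pattern occurs in this range, so the set of observed cycle types is {3+3, 2+2+2, 4+1+1, 2+2+1+1}. The candidates containing elements of all these cycle types are S_4 (6T8) of order 24, S_4 x C_2 (6T11) of order 48, PGL(2,5) (6T14) of order 120, S_6 (6T16) of order 720; the others are excluded. The observed types are precisely the cycle types that occur in S_4 (6T8) (apart from the identity). Each of the other remaining candidates has further cycle types, and by the Chebotarev density theorem the matching factorization patterns would occur for a proportion of primes equal to their share of the group: S_4 x C_2 (6T11) additionally contains elements of type 6, 4+2, 2+1+1+1+1 (17 of its 48 elements, about 35% of primes); PGL(2,5) (6T14) additionally contains elements of type 6, 5+1 (44 of its 120 elements, about 37% of primes); S_6 (6T16) additionally contains elements of type 6, 5+1, 4+2, 3+2+1, 3+1+1+1, 2+1+1+1+1 (529 of its 720 elements, about 73% of primes). None of the 22 primes tested shows any such pattern (for each of these groups the chance of that is below 10^-4), which rules them out. Hence G = S_4 (6T8), of order 24.

S_4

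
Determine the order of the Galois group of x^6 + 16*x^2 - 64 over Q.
24

The degree of the splitting field over Q equals the order of the Galois group, so first determine the group. The polynomial f is an irreducible sextic over Q, so G = Gal(f/Q) is one of the 16 transitive subgroups 6T1, ..., 6T16 of S_6. The discriminant of f is 66039417143296 = 8126464^2, a perfect square, so G is contained in A_6. The transitive groups of degree 6 contained in A_6 are: A_4 (6T4, order 12), S_4 (6T7, order 24), (C_3 x C_3) : C_4 (6T10, order 36), PSL(2,5) (6T12, order 60), A_6 (6T15, order 360). By Dedekind's theorem, for a prime p not dividing disc(f) the degrees of the irreducible factors of f mod p form the cycle type of an element of G. Factoring f modulo the 79 such primes p <= 419 (skipping 2, 31, which divide the discriminant), each new pattern first appears at: mod 3: f = (x^2 + 1)(x^4 + 2x^2 + 2), pattern 4+2; mod 5: f = (x^3 + 2x^2 + 2x + 2)(x^3 + 3x^2 + 2x + 3), pattern 3+3; mod 11: f = (x + 5)(x + 6)(x^2 + 3x + 6)(x^2 + 8x + 6), pattern 2+2+1+1; mod 67: f = (x + 4)(x + 6)(x + 22)(x + 45)(x + 61)(x + 63), pattern 1+1+1+1+1+1. No other pattern occurs in this range, so the set of observed cycle types is {4+2, 3+3, 2+2+1+1, 1+1+1+1+1+1}. The candidates containing elements of all these cycle types are S_4 (6T7) of order 24, (C_3 x C_3) : C_4 (6T10) of order 36, A_6 (6T15) of order 360; the others are excluded. The observed types are precisely the cycle types that occur in S_4 (6T7). Each of the other remaining candidates has further cycle types, and by the Chebotarev density theorem the matching factorization patterns would occur for a proportion of primes equal to their share of the group: (C_3 x C_3) : C_4 (6T10) additionally contains elements of type 3+1+1+1 (4 of its 36 elements, about 11% of primes); A_6 (6T15) additionally contains elements of type 5+1, 3+1+1+1 (184 of its 360 elements, about 51% of primes). None of the 79 primes tested shows any such pattern (for each of these groups the chance of that is below 10^-4), which rules them out. Hence G = S_4 (6T7), of order 24. The Galois group S_4 (6T7) has order 24, so the splitting field has degree 24 over Q.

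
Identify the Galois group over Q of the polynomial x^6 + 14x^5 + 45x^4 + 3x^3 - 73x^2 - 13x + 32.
The polynomial f is an irreducible sextic over Q, so G = Gal(f/Q) is one of the 16 transitive subgroups 6T1, ..., 6T16 of S_6. The discriminant of f is 3646117689361 = 1909481^2, a perfect square, so G is contained in A_6. The transitive groups of degree 6 contained in A_6 are: A_4 (6T4, order 12), S_4 (6T7, order 24), (C_3 x C_3) : C_4 (6T10, order 36), PSL(2,5) (6T12, order 60), A_6 (6T15, order 360). By Dedekind's theorem, for a prime p not dividing disc(f) the degrees of the irreducible factors of f mod p form the cycle type of an element of G. Factoring f modulo the 21 such primes p <= 83 (skipping 7, 19, which divide the discriminant), each new pattern first appears at: mod 2: f = (x)(x^5 + x^3 + x^2 + x + 1), pattern 5+1; mod 11: f = (x^3 + 4x^2 + 7x + 2)(x^3 + 10x^2 + 9x + 5), pattern 3+3; mod 61: f = (x + 3)(x + 26)(x^2 + 23x + 23)(x^2 + 23x + 33), pattern 2+2+1+1. No other pattern occurs in this range, so the set of observed cycle types is {5+1, 3+3, 2+2+1+1}. The candidates containing elements of all these cycle types are PSL(2,5) (6T12) of order 60, A_6 (6T15) of order 360; the others are excluded. The observed types are precisely the cycle types that occur in PSL(2,5) (6T12) (apart from the identity). Each of the other remaining candidates has further cycle types, and by the Chebotarev density theorem the matching factorization patterns would occur for a proportion of primes equal to their share of the group: A_6 (6T15) additionally contains elements of type 4+2, 3+1+1+1 (130 of its 360 elements, about 36% of primes). None of the 21 primes tested shows any such pattern (for each of these groups the chance of that is below 10^-4), which rules them out. Hence G = PSL(2,5) (6T12), of order 60.

6T12: PSL(2,5)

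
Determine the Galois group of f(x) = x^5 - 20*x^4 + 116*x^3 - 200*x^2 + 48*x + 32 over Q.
The polynomial f is an irreducible quintic over Q, so G = Gal(f/Q) is a transitive subgroup of S_5: one of C_5 (5T1, order 5), D_5 (5T2, order 10), F_20 (5T3, order 20), A_5 (5T4, order 60) or S_5 (5T5, order 120). The discriminant of f is 8121314443264 = 2849792^2, a perfect square, so G is contained in A_5. The transitive groups of degree 5 contained in A_5 are: C_5 (5T1, order 5), D_5 (5T2, order 10), A_5 (5T4, order 60). By Dedekind's theorem, for a prime p not dividing disc(f) the degrees of the irreducible factors of f mod p form the cycle type of an element of G. Factoring f modulo the 14 such primes p <= 59 (skipping 2, 11, 23, which divide the discriminant), each new pattern first appears at: mod 3: f = (x^5 + x^4 + 2x^3 + x^2 + 2), pattern 5; mod 43: f = (x + 17)(x + 19)(x + 22)(x + 23)(x + 28), pattern 1+1+1+1+1. No other pattern occurs in this range, so the set of observed cycle types is {5, 1+1+1+1+1}. The candidates containing elements of all these cycle types are C_5 (5T1) of order 5, D_5 (5T2) of order 10, A_5 (5T4) of order 60; the others are excluded. The observed types are precisely the cycle types that occur in C_5 (5T1). Each of the other remaining candidates has further cycle types, and by the Chebotarev density theorem the matching factorization patterns would occur for a proportion of primes equal to their share of the group: D_5 (5T2) additionally contains elements of type 2+2+1 (5 of its 10 elements, about 50% of primes); A_5 (5T4) additionally contains elements of type 3+1+1, 2+2+1 (35 of its 60 elements, about 58% of primes). None of the 14 primes tested shows any such pattern (for each of these groups the chance of that is below 10^-4), which rules them out. Hence G = C_5 (5T1), of order 5.

C_5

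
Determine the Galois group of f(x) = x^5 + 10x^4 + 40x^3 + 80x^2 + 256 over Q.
The polynomial f is an irreducible quintic over Q, so G = Gal(f/Q) is a transitive subgroup of S_5: one of C_5 (5T1, order 5), D_5 (5T2, order 10), F_20 (5T3, order 20), A_5 (5T4, order 60) or S_5 (5T5, order 120). The discriminant of f is 67108864000000 = 8192000^2, a perfect square, so G is contained in A_5. The transitive groups of degree 5 contained in A_5 are: C_5 (5T1, order 5), D_5 (5T2, order 10), A_5 (5T4, order 60). By Dedekind's theorem, for a prime p not dividing disc(f) the degrees of the irreducible factors of f mod p form the cycle type of an element of G. Factoring f modulo the 23 such primes p <= 97 (skipping 2, 5, which divide the discriminant), each new pattern first appears at: mod 3: f = (x + 2)(x^2 + 1)(x^2 + 2x + 2), pattern 2+2+1; mod 7: f = (x^5 + 3x^4 + 5x^3 + 3x^2 + 4), pattern 5. No other pattern occurs in this range, so the set of observed cycle types is {2+2+1, 5}. The candidates containing elements of all these cycle types are D_5 (5T2) of order 10, A_5 (5T4) of order 60; the others are excluded. The observed types are precisely the cycle types that occur in D_5 (5T2) (apart from the identity). Each of the other remaining candidates has further cycle types, and by the Chebotarev density theorem the matching factorization patterns would occur for a proportion of primes equal to their share of the group: A_5 (5T4) additionally contains elements of type 3+1+1 (20 of its 60 elements, about 33% of primes). None of the 23 primes tested shows any such pattern (for each of these groups the chance of that is below 10^-4), which rules them out. Hence G = D_5 (5T2), of order 10.

D_5, the dihedral group of order 10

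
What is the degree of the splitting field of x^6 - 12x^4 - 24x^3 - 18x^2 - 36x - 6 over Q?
The degree of the splitting field over Q equals the order of the Galois group, so first determine the group. The polynomial f is an irreducible sextic over Q, so G = Gal(f/Q) is one of the 16 transitive subgroups 6T1, ..., 6T16 of S_6. The discriminant of f is 32289945753600, which is not a perfect square, so G is not contained in A_6. The transitive groups of degree 6 not contained in A_6 are: C_6 (6T1, order 6), S_3 (6T2, order 6), D_6 (6T3, order 12), C_3 x S_3 (6T5, order 18), A_4 x C_2 (6T6, order 24), S_4 (6T8, order 24), S_3 x S_3 (6T9, order 36), S_4 x C_2 (6T11, order 48), (S_3 x S_3) : C_2 (6T13, order 72), PGL(2,5) (6T14, order 120), S_6 (6T16, order 720). By Dedekind's theorem, for a prime p not dividing disc(f) the degrees of the irreducible factors of f mod p form the cycle type of an element of G. Factoring f modulo the 14 such primes p <= 59 (skipping 2, 3, 5, which divide the discriminant), each new pattern first appears at: mod 7: f = (x^6 + 2x^4 + 4x^3 + 3x^2 + 6x + 1), pattern 6; mod 19: f = (x + 5)(x + 15)(x + 18)(x^3 + 9x + 13), pattern 3+1+1+1; mod 23: f = (x + 3)(x + 16)(x^2 + 7x + 7)(x^2 + 20x + 16), pattern 2+2+1+1; mod 31: f = (x^2 + 6x + 3)(x^2 + 9x + 2)(x^2 + 16x + 30), pattern 2+2+2; mod 43: f = (x^3 + 15x + 23)(x^3 + 16x + 39), pattern 3+3. No other pattern occurs in this range, so the set of observed cycle types is {6, 3+1+1+1, 2+2+1+1, 2+2+2, 3+3}. The candidates containing elements of all these cycle types are S_3 x S_3 (6T9) of order 36, (S_3 x S_3) : C_2 (6T13) of order 72, S_6 (6T16) of order 720; the others are excluded. The observed types are precisely the cycle types that occur in S_3 x S_3 (6T9) (apart from the identity). Each of the other remaining candidates has further cycle types, and by the Chebotarev density theorem the matching factorization patterns would occur for a proportion of primes equal to their share of the group: (S_3 x S_3) : C_2 (6T13) additionally contains elements of type 4+2, 3+2+1, 2+1+1+1+1 (36 of its 72 elements, about 50% of primes); S_6 (6T16) additionally contains elements of type 5+1, 4+2, 4+1+1, 3+2+1, 2+1+1+1+1 (459 of its 720 elements, about 64% of primes). None of the 14 primes tested shows any such pattern (for each of these groups the chance of that is below 10^-4), which rules them out. Hence G = S_3 x S_3 (6T9), of order 36. The Galois group S_3 x S_3 (6T9) has order 36, so the splitting field has degree 36 over Q.

36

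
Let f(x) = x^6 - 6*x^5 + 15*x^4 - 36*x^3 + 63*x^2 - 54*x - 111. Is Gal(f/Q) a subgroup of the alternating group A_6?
No

The polynomial is irreducible of degree 6 over Q. Its discriminant is 5410421842378752, which is not a perfect square. A Galois group lies in the alternating group exactly when the discriminant is a square in Q, so the Galois group (S_3 x S_3) is not contained in A_6.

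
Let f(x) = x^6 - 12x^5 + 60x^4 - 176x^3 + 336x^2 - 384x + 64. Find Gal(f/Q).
S_3 x S_3 (order 36)

The polynomial f is an irreducible sextic over Q, so G = Gal(f/Q) is one of the 16 transitive subgroups 6T1, ..., 6T16 of S_6. The discriminant of f is 5410421842378752, which is not a perfect square, so G is not contained in A_6. The transitive groups of degree 6 not contained in A_6 are: C_6 (6T1, order 6), S_3 (6T2, order 6), D_6 (6T3, order 12), C_3 x S_3 (6T5, order 18), A_4 x C_2 (6T6, order 24), S_4 (6T8, order 24), S_3 x S_3 (6T9, order 36), S_4 x C_2 (6T11, order 48), (S_3 x S_3) : C_2 (6T13, order 72), PGL(2,5) (6T14, order 120), S_6 (6T16, order 720). By Dedekind's theorem, for a prime p not dividing disc(f) the degrees of the irreducible factors of f mod p form the cycle type of an element of G. Factoring f modulo the 23 such primes p <= 97 (skipping 2, 3, which divide the discriminant), each new pattern first appears at: mod 5: f = (x^6 + 3x^5 + 4x^3 + x^2 + x + 4), pattern 6; mod 11: f = (x + 4)(x + 8)(x^2 + x + 8)(x^2 + 8x + 3), pattern 2+2+1+1; mod 13: f = (x + 2)(x + 8)(x + 10)(x^3 + 7x^2 + 12x + 3), pattern 3+1+1+1; mod 31: f = (x^2 + 12x + 6)(x^2 + 14x + 12)(x^2 + 24x + 25), pattern 2+2+2; mod 97: f = (x^3 + 91x^2 + 12x + 1)(x^3 + 91x^2 + 12x + 64), pattern 3+3. No other pattern occurs in this range, so the set of observed cycle types is {6, 2+2+1+1, 3+1+1+1, 2+2+2, 3+3}. The candidates containing elements of all these cycle types are S_3 x S_3 (6T9) of order 36, (S_3 x S_3) : C_2 (6T13) of order 72, S_6 (6T16) of order 720; the others are excluded. The observed types are precisely the cycle types that occur in S_3 x S_3 (6T9) (apart from the identity). Each of the other remaining candidates has further cycle types, and by the Chebotarev density theorem the matching factorization patterns would occur for a proportion of primes equal to their share of the group: (S_3 x S_3) : C_2 (6T13) additionally contains elements of type 4+2, 3+2+1, 2+1+1+1+1 (36 of its 72 elements, about 50% of primes); S_6 (6T16) additionally contains elements of type 5+1, 4+2, 4+1+1, 3+2+1, 2+1+1+1+1 (459 of its 720 elements, about 64% of primes). None of the 23 primes tested shows any such pattern (for each of these groups the chance of that is below 10^-4), which rules them out. Hence G = S_3 x S_3 (6T9), of order 36.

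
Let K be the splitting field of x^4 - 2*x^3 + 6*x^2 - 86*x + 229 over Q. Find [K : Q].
The degree of the splitting field over Q equals the order of the Galois group, so first determine the group. The polynomial is an irreducible quartic over Q and its discriminant is 1224440064 = 34992^2, a perfect square, so the Galois group is contained in A_4. The resolvent cubic y^3 - 6*y^2 - 744*y - 2816 splits completely over Q, which gives the Klein four-group V_4. The Galois group V_4 (4T2) has order 4, so the splitting field has degree 4 over Q.

4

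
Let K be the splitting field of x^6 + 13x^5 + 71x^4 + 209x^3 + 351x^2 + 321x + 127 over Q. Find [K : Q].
The degree of the splitting field over Q equals the order of the Galois group, so first determine the group. The polynomial f is an irreducible sextic over Q, so G = Gal(f/Q) is one of the 16 transitive subgroups 6T1, ..., 6T16 of S_6. The discriminant of f is -16807, which is not a perfect square, so G is not contained in A_6. The transitive groups of degree 6 not contained in A_6 are: C_6 (6T1, order 6), S_3 (6T2, order 6), D_6 (6T3, order 12), C_3 x S_3 (6T5, order 18), A_4 x C_2 (6T6, order 24), S_4 (6T8, order 24), S_3 x S_3 (6T9, order 36), S_4 x C_2 (6T11, order 48), (S_3 x S_3) : C_2 (6T13, order 72), PGL(2,5) (6T14, order 120), S_6 (6T16, order 720). By Dedekind's theorem, for a prime p not dividing disc(f) the degrees of the irreducible factors of f mod p form the cycle type of an element of G. Factoring f modulo the 37 such primes p <= 163 (skipping 7, which divides the discriminant), each new pattern first appears at: mod 2: f = (x^3 + x + 1)(x^3 + x^2 + 1), pattern 3+3; mod 3: f = (x^6 + x^5 + 2x^4 + 2x^3 + 1), pattern 6; mod 13: f = (x^2 + 7x + 11)(x^2 + 9x + 2)(x^2 + 10x + 4), pattern 2+2+2; mod 29: f = (x + 6)(x + 7)(x + 8)(x + 11)(x + 15)(x + 24), pattern 1+1+1+1+1+1. No other pattern occurs in this range, so the set of observed cycle types is {3+3, 6, 2+2+2, 1+1+1+1+1+1}. The candidates containing elements of all these cycle types are C_6 (6T1) of order 6, D_6 (6T3) of order 12, C_3 x S_3 (6T5) of order 18, A_4 x C_2 (6T6) of order 24, S_3 x S_3 (6T9) of order 36, S_4 x C_2 (6T11) of order 48, (S_3 x S_3) : C_2 (6T13) of order 72, PGL(2,5) (6T14) of order 120, S_6 (6T16) of order 720; the others are excluded. The observed types are precisely the cycle types that occur in C_6 (6T1). Each of the other remaining candidates has further cycle types, and by the Chebotarev density theorem the matching factorization patterns would occur for a proportion of primes equal to their share of the group: D_6 (6T3) additionally contains elements of type 2+2+1+1 (3 of its 12 elements, about 25% of primes); C_3 x S_3 (6T5) additionally contains elements of type 3+1+1+1 (4 of its 18 elements, about 22% of primes); A_4 x C_2 (6T6) additionally contains elements of type 2+2+1+1, 2+1+1+1+1 (6 of its 24 elements, about 25% of primes); S_3 x S_3 (6T9) additionally contains elements of type 3+1+1+1, 2+2+1+1 (13 of its 36 elements, about 36% of primes); S_4 x C_2 (6T11) additionally contains elements of type 4+2, 4+1+1, 2+2+1+1, 2+1+1+1+1 (24 of its 48 elements, about 50% of primes); (S_3 x S_3) : C_2 (6T13) additionally contains elements of type 4+2, 3+2+1, 3+1+1+1, 2+2+1+1, 2+1+1+1+1 (49 of its 72 elements, about 68% of primes); PGL(2,5) (6T14) additionally contains elements of type 5+1, 4+1+1, 2+2+1+1 (69 of its 120 elements, about 58% of primes); S_6 (6T16) additionally contains elements of type 5+1, 4+2, 4+1+1, 3+2+1, 3+1+1+1, 2+2+1+1, 2+1+1+1+1 (544 of its 720 elements, about 76% of primes). None of the 37 primes tested shows any such pattern (for each of these groups the chance of that is below 10^-4), which rules them out. Hence G = C_6 (6T1), of order 6. The Galois group C_6 (6T1) has order 6, so the splitting field has degree 6 over Q.

6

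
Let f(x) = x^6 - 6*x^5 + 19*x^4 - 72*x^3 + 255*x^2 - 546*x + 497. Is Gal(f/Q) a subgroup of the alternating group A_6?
No

The polynomial is irreducible of degree 6 over Q. Its discriminant is -64225280000, which is not a perfect square. A Galois group lies in the alternating group exactly when the discriminant is a square in Q, so the Galois group (S_4 x C_2) is not contained in A_6.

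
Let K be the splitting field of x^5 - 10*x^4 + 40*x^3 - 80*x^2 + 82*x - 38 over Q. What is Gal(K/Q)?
S_5 (order 120)

The polynomial f is an irreducible quintic over Q, so G = Gal(f/Q) is a transitive subgroup of S_5: one of C_5 (5T1, order 5), D_5 (5T2, order 10), F_20 (5T3, order 20), A_5 (5T4, order 60) or S_5 (5T5, order 120). The discriminant of f is 58192, which is not a perfect square, so G is not contained in A_5. The transitive groups of degree 5 not contained in A_5 are: F_20 (5T3, order 20), S_5 (5T5, order 120). By Dedekind's theorem, for a prime p not dividing disc(f) the degrees of the irreducible factors of f mod p form the cycle type of an element of G. Factoring f modulo the 5 such primes p <= 13 (skipping 2, which divides the discriminant), each new pattern first appears at: mod 3: f = (x^5 + 2x^4 + x^3 + x^2 + x + 1), pattern 5; mod 5: f = (x + 4)(x^4 + x^3 + x^2 + x + 3), pattern 4+1; mod 13: f = (x + 6)(x + 8)(x^3 + 2x^2 + 3x + 3), pattern 3+1+1. No other pattern occurs in this range, so the set of observed cycle types is {5, 4+1, 3+1+1}. Among the candidates above, the only group containing elements of all these cycle types is S_5 (5T5) — F_20 (5T3) lacks at least one of them. Hence G = S_5 (5T5), of order 120.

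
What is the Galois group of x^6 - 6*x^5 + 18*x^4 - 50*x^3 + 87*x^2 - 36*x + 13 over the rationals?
The polynomial f is an irreducible sextic over Q, so G = Gal(f/Q) is one of the 16 transitive subgroups 6T1, ..., 6T16 of S_6. The discriminant of f is -28010528989632, which is not a perfect square, so G is not contained in A_6. The transitive groups of degree 6 not contained in A_6 are: C_6 (6T1, order 6), S_3 (6T2, order 6), D_6 (6T3, order 12), C_3 x S_3 (6T5, order 18), A_4 x C_2 (6T6, order 24), S_4 (6T8, order 24), S_3 x S_3 (6T9, order 36), S_4 x C_2 (6T11, order 48), (S_3 x S_3) : C_2 (6T13, order 72), PGL(2,5) (6T14, order 120), S_6 (6T16, order 720). By Dedekind's theorem, for a prime p not dividing disc(f) the degrees of the irreducible factors of f mod p form the cycle type of an element of G. Factoring f modulo the 21 such primes p <= 89 (skipping 2, 3, 7, which divide the discriminant), each new pattern first appears at: mod 5: f = (x^6 + 4x^5 + 3x^4 + 2x^2 + 4x + 3), pattern 6; mod 11: f = (x + 6)(x^5 + 10x^4 + 2x^3 + 4x^2 + 8x + 4), pattern 5+1; mod 13: f = (x)(x + 7)(x^4 + 5x^2 + 6x + 6), pattern 4+1+1; mod 23: f = (x + 6)(x + 19)(x^2 + 16x + 19)(x^2 + 22x + 9), pattern 2+2+1+1; mod 43: f = (x^3 + 40x^2 + 3x + 11)(x^3 + 40x^2 + 6x + 9), pattern 3+3; mod 61: f = (x^2 + 11x + 5)(x^2 + 13x + 6)(x^2 + 31x + 35), pattern 2+2+2. No other pattern occurs in this range, so the set of observed cycle types is {6, 5+1, 4+1+1, 2+2+1+1, 3+3, 2+2+2}. The candidates containing elements of all these cycle types are PGL(2,5) (6T14) of order 120, S_6 (6T16) of order 720; the others are excluded. The observed types are precisely the cycle types that occur in PGL(2,5) (6T14) (apart from the identity). Each of the other remaining candidates has further cycle types, and by the Chebotarev density theorem the matching factorization patterns would occur for a proportion of primes equal to their share of the group: S_6 (6T16) additionally contains elements of type 4+2, 3+2+1, 3+1+1+1, 2+1+1+1+1 (265 of its 720 elements, about 37% of primes). None of the 21 primes tested shows any such pattern (for each of these groups the chance of that is below 10^-4), which rules them out. Hence G = PGL(2,5) (6T14), of order 120.

PGL(2,5) (order 120)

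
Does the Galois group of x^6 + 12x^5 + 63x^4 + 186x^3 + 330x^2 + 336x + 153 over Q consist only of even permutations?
No

The polynomial is irreducible of degree 6 over Q. Its discriminant is -16003008, which is not a perfect square. A Galois group lies in the alternating group exactly when the discriminant is a square in Q, so the Galois group (PGL(2,5)) is not contained in A_6.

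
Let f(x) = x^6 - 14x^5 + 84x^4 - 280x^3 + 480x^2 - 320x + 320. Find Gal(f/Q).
The polynomial f is an irreducible sextic over Q, so G = Gal(f/Q) is one of the 16 transitive subgroups 6T1, ..., 6T16 of S_6. The discriminant of f is 564385546240000 = 23756800^2, a perfect square, so G is contained in A_6. The transitive groups of degree 6 contained in A_6 are: A_4 (6T4, order 12), S_4 (6T7, order 24), (C_3 x C_3) : C_4 (6T10, order 36), PSL(2,5) (6T12, order 60), A_6 (6T15, order 360). By Dedekind's theorem, for a prime p not dividing disc(f) the degrees of the irreducible factors of f mod p form the cycle type of an element of G. Factoring f modulo the 19 such primes p <= 79 (skipping 2, 5, 29, which divide the discriminant), each new pattern first appears at: mod 3: f = (x^2 + 2x + 2)(x^4 + 2x^3 + x + 1), pattern 4+2; mod 11: f = (x^3 + 8x + 6)(x^3 + 8x^2 + 10x + 2), pattern 3+3; mod 19: f = (x + 12)(x + 14)(x^2 + 7x + 2)(x^2 + 10x + 10), pattern 2+2+1+1; mod 61: f = (x + 3)(x + 36)(x + 50)(x^3 + 19x^2 + 56x + 10), pattern 3+1+1+1. No other pattern occurs in this range, so the set of observed cycle types is {4+2, 3+3, 2+2+1+1, 3+1+1+1}. The candidates containing elements of all these cycle types are (C_3 x C_3) : C_4 (6T10) of order 36, A_6 (6T15) of order 360; the others are excluded. The observed types are precisely the cycle types that occur in (C_3 x C_3) : C_4 (6T10) (apart from the identity). Each of the other remaining candidates has further cycle types, and by the Chebotarev density theorem the matching factorization patterns would occur for a proportion of primes equal to their share of the group: A_6 (6T15) additionally contains elements of type 5+1 (144 of its 360 elements, about 40% of primes). None of the 19 primes tested shows any such pattern (for each of these groups the chance of that is below 10^-4), which rules them out. Hence G = (C_3 x C_3) : C_4 (6T10), of order 36.

(C_3 x C_3) : C_4, the transitive group 6T10 of order 36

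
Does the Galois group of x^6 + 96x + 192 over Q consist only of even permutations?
No

The polynomial is irreducible of degree 6 over Q. Its discriminant is -9727331052552192, which is not a perfect square. A Galois group lies in the alternating group exactly when the discriminant is a square in Q, so the Galois group ((S_3 x S_3) : C_2) is not contained in A_6.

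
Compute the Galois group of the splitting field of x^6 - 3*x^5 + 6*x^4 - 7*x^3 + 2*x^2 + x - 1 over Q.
6T8: S_4

The polynomial f is an irreducible sextic over Q, so G = Gal(f/Q) is one of the 16 transitive subgroups 6T1, ..., 6T16 of S_6. The discriminant of f is 810448, which is not a perfect square, so G is not contained in A_6. The transitive groups of degree 6 not contained in A_6 are: C_6 (6T1, order 6), S_3 (6T2, order 6), D_6 (6T3, order 12), C_3 x S_3 (6T5, order 18), A_4 x C_2 (6T6, order 24), S_4 (6T8, order 24), S_3 x S_3 (6T9, order 36), S_4 x C_2 (6T11, order 48), (S_3 x S_3) : C_2 (6T13, order 72), PGL(2,5) (6T14, order 120), S_6 (6T16, order 720). By Dedekind's theorem, for a prime p not dividing disc(f) the degrees of the irreducible factors of f mod p form the cycle type of an element of G. Factoring f modulo the 22 such primes p <= 89 (skipping 2, 37, which divide the discriminant), each new pattern first appears at: mod 3: f = (x^3 + x^2 + x + 2)(x^3 + 2x^2 + 1), pattern 3+3; mod 5: f = (x^2 + 3)(x^2 + 3x + 4)(x^2 + 4x + 2), pattern 2+2+2; mod 17: f = (x + 1)(x + 15)(x^4 + 15x^3 + 6x^2 + 12x + 9), pattern 4+1+1; mod 67: f = (x + 4)(x + 62)(x^2 + 66x + 40)(x^2 + 66x + 50), pattern 2+2+1+1. No other pattern occurs in this range, so the set of observed cycle types is {3+3, 2+2+2, 4+1+1, 2+2+1+1}. The candidates containing elements of all these cycle types are S_4 (6T8) of order 24, S_4 x C_2 (6T11) of order 48, PGL(2,5) (6T14) of order 120, S_6 (6T16) of order 720; the others are excluded. The observed types are precisely the cycle types that occur in S_4 (6T8) (apart from the identity). Each of the other remaining candidates has further cycle types, and by the Chebotarev density theorem the matching factorization patterns would occur for a proportion of primes equal to their share of the group: S_4 x C_2 (6T11) additionally contains elements of type 6, 4+2, 2+1+1+1+1 (17 of its 48 elements, about 35% of primes); PGL(2,5) (6T14) additionally contains elements of type 6, 5+1 (44 of its 120 elements, about 37% of primes); S_6 (6T16) additionally contains elements of type 6, 5+1, 4+2, 3+2+1, 3+1+1+1, 2+1+1+1+1 (529 of its 720 elements, about 73% of primes). None of the 22 primes tested shows any such pattern (for each of these groups the chance of that is below 10^-4), which rules them out. Hence G = S_4 (6T8), of order 24.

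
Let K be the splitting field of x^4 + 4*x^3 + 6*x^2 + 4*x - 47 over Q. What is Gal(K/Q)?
4T3: D_4

The polynomial is an irreducible quartic over Q and its discriminant is -28311552, which is not a perfect square, so the Galois group is not contained in A_4. The resolvent cubic y^3 - 6*y^2 + 204*y - 392 has exactly one rational root, so the Galois group is C_4 or D_4. The quartic remains irreducible over Q(sqrt(disc)), so the group is D_4.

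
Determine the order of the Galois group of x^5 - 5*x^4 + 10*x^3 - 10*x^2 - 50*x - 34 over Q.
60

The degree of the splitting field over Q equals the order of the Galois group, so first determine the group. The polynomial f is an irreducible quintic over Q, so G = Gal(f/Q) is a transitive subgroup of S_5: one of C_5 (5T1, order 5), D_5 (5T2, order 10), F_20 (5T3, order 20), A_5 (5T4, order 60) or S_5 (5T5, order 120). The discriminant of f is 58564000000 = 242000^2, a perfect square, so G is contained in A_5. The transitive groups of degree 5 contained in A_5 are: C_5 (5T1, order 5), D_5 (5T2, order 10), A_5 (5T4, order 60). By Dedekind's theorem, for a prime p not dividing disc(f) the degrees of the irreducible factors of f mod p form the cycle type of an element of G. Factoring f modulo the 3 such primes p <= 13 (skipping 2, 5, 11, which divide the discriminant), each new pattern first appears at: mod 3: f = (x^5 + x^4 + x^3 + 2x^2 + x + 2), pattern 5; mod 13: f = (x + 4)(x + 6)(x^3 + 11x^2 + 6x + 4), pattern 3+1+1. No other pattern occurs in this range, so the set of observed cycle types is {5, 3+1+1}. Among the candidates above, the only group containing elements of all these cycle types is A_5 (5T4) — each of C_5 (5T1), D_5 (5T2) lacks at least one of them. Hence G = A_5 (5T4), of order 60. The Galois group A_5 (5T4) has order 60, so the splitting field has degree 60 over Q.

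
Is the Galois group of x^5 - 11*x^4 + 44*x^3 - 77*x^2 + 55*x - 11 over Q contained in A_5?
The polynomial is irreducible of degree 5 over Q. Its discriminant is 14641 = 121^2, a perfect square. A Galois group lies in the alternating group exactly when the discriminant is a square in Q, so the Galois group (C_5) is contained in A_5.

Yes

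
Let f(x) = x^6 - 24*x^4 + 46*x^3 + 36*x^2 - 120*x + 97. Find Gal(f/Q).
6T3: D_6

The polynomial f is an irreducible sextic over Q, so G = Gal(f/Q) is one of the 16 transitive subgroups 6T1, ..., 6T16 of S_6. The discriminant of f is 3136192620244992, which is not a perfect square, so G is not contained in A_6. The transitive groups of degree 6 not contained in A_6 are: C_6 (6T1, order 6), S_3 (6T2, order 6), D_6 (6T3, order 12), C_3 x S_3 (6T5, order 18), A_4 x C_2 (6T6, order 24), S_4 (6T8, order 24), S_3 x S_3 (6T9, order 36), S_4 x C_2 (6T11, order 48), (S_3 x S_3) : C_2 (6T13, order 72), PGL(2,5) (6T14, order 120), S_6 (6T16, order 720). By Dedekind's theorem, for a prime p not dividing disc(f) the degrees of the irreducible factors of f mod p form the cycle type of an element of G. Factoring f modulo the 79 such primes p <= 431 (skipping 2, 3, 7, 11, which divide the discriminant), each new pattern first appears at: mod 5: f = (x^6 + x^4 + x^3 + x^2 + 2), pattern 6; mod 13: f = (x^3 + 3x + 6)(x^3 + 12x + 1), pattern 3+3; mod 19: f = (x^2 + 12x + 3)(x^2 + 13x + 10)(x^2 + 13x + 14), pattern 2+2+2; mod 23: f = (x + 1)(x + 2)(x^2 + 21x + 19)(x^2 + 22x + 8), pattern 2+2+1+1; mod 97: f = (x)(x + 7)(x + 53)(x + 69)(x + 72)(x + 90), pattern 1+1+1+1+1+1. No other pattern occurs in this range, so the set of observed cycle types is {6, 3+3, 2+2+2, 2+2+1+1, 1+1+1+1+1+1}. The candidates containing elements of all these cycle types are D_6 (6T3) of order 12, A_4 x C_2 (6T6) of order 24, S_3 x S_3 (6T9) of order 36, S_4 x C_2 (6T11) of order 48, (S_3 x S_3) : C_2 (6T13) of order 72, PGL(2,5) (6T14) of order 120, S_6 (6T16) of order 720; the others are excluded. The observed types are precisely the cycle types that occur in D_6 (6T3). Each of the other remaining candidates has further cycle types, and by the Chebotarev density theorem the matching factorization patterns would occur for a proportion of primes equal to their share of the group: A_4 x C_2 (6T6) additionally contains elements of type 2+1+1+1+1 (3 of its 24 elements, about 12% of primes); S_3 x S_3 (6T9) additionally contains elements of type 3+1+1+1 (4 of its 36 elements, about 11% of primes); S_4 x C_2 (6T11) additionally contains elements of type 4+2, 4+1+1, 2+1+1+1+1 (15 of its 48 elements, about 31% of primes); (S_3 x S_3) : C_2 (6T13) additionally contains elements of type 4+2, 3+2+1, 3+1+1+1, 2+1+1+1+1 (40 of its 72 elements, about 56% of primes); PGL(2,5) (6T14) additionally contains elements of type 5+1, 4+1+1 (54 of its 120 elements, about 45% of primes); S_6 (6T16) additionally contains elements of type 5+1, 4+2, 4+1+1, 3+2+1, 3+1+1+1, 2+1+1+1+1 (499 of its 720 elements, about 69% of primes). None of the 79 primes tested shows any such pattern (for each of these groups the chance of that is below 10^-4), which rules them out. Hence G = D_6 (6T3), of order 12.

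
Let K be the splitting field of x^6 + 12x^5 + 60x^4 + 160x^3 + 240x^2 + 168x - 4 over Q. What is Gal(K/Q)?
The polynomial f is an irreducible sextic over Q, so G = Gal(f/Q) is one of the 16 transitive subgroups 6T1, ..., 6T16 of S_6. The discriminant of f is 746496000000 = 864000^2, a perfect square, so G is contained in A_6. The transitive groups of degree 6 contained in A_6 are: A_4 (6T4, order 12), S_4 (6T7, order 24), (C_3 x C_3) : C_4 (6T10, order 36), PSL(2,5) (6T12, order 60), A_6 (6T15, order 360). By Dedekind's theorem, for a prime p not dividing disc(f) the degrees of the irreducible factors of f mod p form the cycle type of an element of G. Factoring f modulo the 6 such primes p <= 23 (skipping 2, 3, 5, which divide the discriminant), each new pattern first appears at: mod 7: f = (x + 6)(x^5 + 6x^4 + 3x^3 + 2x^2 + 4x + 4), pattern 5+1; mod 23: f = (x + 4)(x + 13)(x + 18)(x^3 + x + 17), pattern 3+1+1+1. No other pattern occurs in this range, so the set of observed cycle types is {5+1, 3+1+1+1}. Among the candidates above, the only group containing elements of all these cycle types is A_6 (6T15) — each of A_4 (6T4), S_4 (6T7), (C_3 x C_3) : C_4 (6T10), PSL(2,5) (6T12) lacks at least one of them. Hence G = A_6 (6T15), of order 360.

A_6 (also written A6)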